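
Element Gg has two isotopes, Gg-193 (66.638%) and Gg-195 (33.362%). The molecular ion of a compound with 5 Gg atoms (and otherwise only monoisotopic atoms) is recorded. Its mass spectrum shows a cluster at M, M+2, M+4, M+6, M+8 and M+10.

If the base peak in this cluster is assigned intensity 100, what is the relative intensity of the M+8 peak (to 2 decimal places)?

Binomial terms of (0.66638 + 0.33362)^5: M 0.1314, M+2 0.3289, M+4 0.3294, M+6 0.1649, M+8 0.0413, M+10 0.0041 → M+4 is the base peak.
P(M+4) = C(5,2) × 0.66638^3 × 0.33362^2 = 10 × 0.29591424 × 0.1113023 = 0.329359 (base)
P(M+8) = C(5,4) × 0.66638^1 × 0.33362^4 = 5 × 0.66638 × 0.0123882 = 0.041276
Relative intensity = 0.041276 / 0.329359 × 100 = 12.53

12.53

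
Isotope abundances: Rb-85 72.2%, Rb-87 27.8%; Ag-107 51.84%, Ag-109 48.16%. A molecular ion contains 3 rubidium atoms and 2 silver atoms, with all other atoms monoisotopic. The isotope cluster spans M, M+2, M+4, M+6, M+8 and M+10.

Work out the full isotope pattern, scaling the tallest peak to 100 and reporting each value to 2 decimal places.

28.95 : 87.23 : 100.00 : 54.44 : 14.18 : 1.43

Rubidium pattern (n=3): 0.37636705 : 0.43475086 : 0.16739714 : 0.02148495
Silver pattern (n=2): 0.26873856 : 0.49932288 : 0.23193856
Convolve the two distributions (both contribute in 2-u steps):
  M: 0.37636705×0.26873856 = 0.101144
  M+2: 0.37636705×0.49932288 + 0.43475086×0.26873856 = 0.304763
  M+4: 0.37636705×0.23193856 + 0.43475086×0.49932288 + 0.16739714×0.26873856 = 0.349361
  M+6: 0.43475086×0.23193856 + 0.16739714×0.49932288 + 0.02148495×0.26873856 = 0.190195
  M+8: 0.16739714×0.23193856 + 0.02148495×0.49932288 = 0.049554
  M+10: 0.02148495×0.23193856 = 0.004983
Scale to base peak (0.349361) = 100: 28.95 : 87.23 : 100.00 : 54.44 : 14.18 : 1.43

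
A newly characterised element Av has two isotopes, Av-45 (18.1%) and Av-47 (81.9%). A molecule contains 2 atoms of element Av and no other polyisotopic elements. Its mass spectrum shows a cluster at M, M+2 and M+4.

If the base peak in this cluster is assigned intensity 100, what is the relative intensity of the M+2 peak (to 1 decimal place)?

Term probabilities: M 0.0328, M+2 0.2965, M+4 0.6708. Base peak = M+4.
P(M+4) = C(2,2) × 0.181^0 × 0.819^2 = 1 × 1.0000 × 0.670761 = 0.670761 (base)
P(M+2) = C(2,1) × 0.181^1 × 0.819^1 = 2 × 0.1810 × 0.8190 = 0.296478
Relative intensity = 0.296478 / 0.670761 × 100 = 44.2

44.2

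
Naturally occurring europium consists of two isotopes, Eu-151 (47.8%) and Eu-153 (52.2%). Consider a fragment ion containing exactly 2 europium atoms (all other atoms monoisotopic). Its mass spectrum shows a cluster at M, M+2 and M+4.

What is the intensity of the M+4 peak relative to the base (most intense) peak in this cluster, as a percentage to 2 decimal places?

54.60%

(0.478 + 0.522)^2 gives M 0.2285, M+2 0.4990, M+4 0.2725; the largest is M+2.
P(M+2) = C(2,1) × 0.478^1 × 0.522^1 = 2 × 0.4780 × 0.5220 = 0.499032 (base)
P(M+4) = C(2,2) × 0.478^0 × 0.522^2 = 1 × 1.0000 × 0.272484 = 0.272484
Relative intensity = 0.272484 / 0.499032 × 100 = 54.60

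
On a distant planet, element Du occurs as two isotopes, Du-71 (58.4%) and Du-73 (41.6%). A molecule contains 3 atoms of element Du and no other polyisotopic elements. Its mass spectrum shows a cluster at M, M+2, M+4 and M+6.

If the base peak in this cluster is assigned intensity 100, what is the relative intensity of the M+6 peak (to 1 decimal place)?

(0.584 + 0.416)^3 gives M 0.1992, M+2 0.4256, M+4 0.3032, M+6 0.0720; the largest is M+2.
P(M+2) = C(3,1) × 0.584^2 × 0.416^1 = 3 × 0.341056 × 0.4160 = 0.425638 (base)
P(M+6) = C(3,3) × 0.584^0 × 0.416^3 = 1 × 1.0000 × 0.0719913 = 0.071991
Relative intensity = 0.071991 / 0.425638 × 100 = 16.9

16.9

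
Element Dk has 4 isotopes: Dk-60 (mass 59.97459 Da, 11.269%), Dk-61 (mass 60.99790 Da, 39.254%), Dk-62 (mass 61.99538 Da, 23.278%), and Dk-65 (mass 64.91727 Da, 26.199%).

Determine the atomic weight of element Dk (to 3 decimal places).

The abundance-weighted mean is 0.11269 × 59.97459 + 0.39254 × 60.99790 + 0.23278 × 61.99538 + 0.26199 × 64.91727
= 6.758537 + 23.944116 + 14.431285 + 17.007676 = 62.141614 Da

62.142 Da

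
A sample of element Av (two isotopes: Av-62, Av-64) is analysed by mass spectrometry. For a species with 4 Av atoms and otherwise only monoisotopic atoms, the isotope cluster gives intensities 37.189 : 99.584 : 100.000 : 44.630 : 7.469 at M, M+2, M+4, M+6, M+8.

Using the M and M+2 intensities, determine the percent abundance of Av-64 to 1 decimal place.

Write p for the Av-62 fraction. I(M+2)/I(M) = [C(4,1)·p^3·(1−p)] / p^4 = 4·(1−p)/p = 99.584/37.189 = 2.6778
(1−p)/p = 2.6778/4 = 0.6694  ⇒  p = 1/(1 + 0.6694) = 0.5990
Av-62: 59.9%, Av-64: 40.1%.

40.1%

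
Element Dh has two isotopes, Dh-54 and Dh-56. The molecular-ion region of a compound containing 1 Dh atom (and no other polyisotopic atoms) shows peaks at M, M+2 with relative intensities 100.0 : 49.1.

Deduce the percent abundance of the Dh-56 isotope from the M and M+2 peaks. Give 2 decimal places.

32.93%

If p is the fraction of Dh that is Dh-54, then I(M+2)/I(M) = [C(1,1)·p^0·(1−p)] / p^1 = 1·(1−p)/p = 49.1/100.0 = 0.4910
(1−p)/p = 0.4910/1 = 0.4910  ⇒  p = 1/(1 + 0.4910) = 0.6707
Dh-54: 67.07%, Dh-56: 32.93%.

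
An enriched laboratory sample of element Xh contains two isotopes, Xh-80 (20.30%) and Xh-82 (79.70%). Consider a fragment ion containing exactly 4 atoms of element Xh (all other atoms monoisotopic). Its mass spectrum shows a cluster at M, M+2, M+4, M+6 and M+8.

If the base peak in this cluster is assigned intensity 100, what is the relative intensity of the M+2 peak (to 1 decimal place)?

6.5

Term probabilities: M 0.0017, M+2 0.0267, M+4 0.1571, M+6 0.4111, M+8 0.4035. Base peak = M+6.
P(M+6) = C(4,3) × 0.2030^1 × 0.7970^3 = 4 × 0.2030 × 0.50626157 = 0.411084 (base)
P(M+2) = C(4,1) × 0.2030^3 × 0.7970^1 = 4 × 0.00836543 × 0.7970 = 0.026669
Relative intensity = 0.026669 / 0.411084 × 100 = 6.5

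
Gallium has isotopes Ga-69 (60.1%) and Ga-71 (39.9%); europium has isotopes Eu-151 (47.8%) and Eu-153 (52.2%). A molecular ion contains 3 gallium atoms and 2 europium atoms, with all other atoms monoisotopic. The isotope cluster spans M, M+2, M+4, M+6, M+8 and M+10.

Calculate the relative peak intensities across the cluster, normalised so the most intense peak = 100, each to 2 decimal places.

14.57 : 60.83 : 100.00 : 80.93 : 32.28 : 5.08

Gallium pattern (n=3): 0.2170818 : 0.4323576 : 0.2870394 : 0.0635212
Europium pattern (n=2): 0.228484 : 0.499032 : 0.272484
Convolve the two distributions (both contribute in 2-u steps):
  M: 0.2170818×0.228484 = 0.049600
  M+2: 0.2170818×0.499032 + 0.4323576×0.228484 = 0.207118
  M+4: 0.2170818×0.272484 + 0.4323576×0.499032 + 0.2870394×0.228484 = 0.340496
  M+6: 0.4323576×0.272484 + 0.2870394×0.499032 + 0.0635212×0.228484 = 0.275566
  M+8: 0.2870394×0.272484 + 0.0635212×0.499032 = 0.109913
  M+10: 0.0635212×0.272484 = 0.017309
Scale to base peak (0.340496) = 100: 14.57 : 60.83 : 100.00 : 80.93 : 32.28 : 5.08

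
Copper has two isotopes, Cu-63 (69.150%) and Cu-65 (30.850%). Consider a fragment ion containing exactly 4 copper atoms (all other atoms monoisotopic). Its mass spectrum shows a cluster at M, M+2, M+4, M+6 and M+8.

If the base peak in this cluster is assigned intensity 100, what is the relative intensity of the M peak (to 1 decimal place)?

56.0

(0.69150 + 0.30850)^4 gives M 0.2286, M+2 0.4080, M+4 0.2731, M+6 0.0812, M+8 0.0091; the largest is M+2.
P(M+2) = C(4,1) × 0.69150^3 × 0.30850^1 = 4 × 0.33065611 × 0.3085 = 0.408030 (base)
P(M) = C(4,0) × 0.69150^4 × 0.30850^0 = 1 × 0.2286487 × 1.0000 = 0.228649
Relative intensity = 0.228649 / 0.408030 × 100 = 56.0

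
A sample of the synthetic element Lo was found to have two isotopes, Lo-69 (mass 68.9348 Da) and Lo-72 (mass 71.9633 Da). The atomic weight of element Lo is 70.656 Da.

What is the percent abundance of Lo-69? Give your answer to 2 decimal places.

43.17%

Let x be the fractional abundance of Lo-69; then Lo-72 has abundance 1 − x.
68.9348·x + 71.9633·(1 − x) = 70.656
(68.9348 − 71.9633)·x = 70.656 − 71.9633
x = -1.3073 / -3.0285 = 0.43167 → 43.17% Lo-69, 56.83% Lo-72.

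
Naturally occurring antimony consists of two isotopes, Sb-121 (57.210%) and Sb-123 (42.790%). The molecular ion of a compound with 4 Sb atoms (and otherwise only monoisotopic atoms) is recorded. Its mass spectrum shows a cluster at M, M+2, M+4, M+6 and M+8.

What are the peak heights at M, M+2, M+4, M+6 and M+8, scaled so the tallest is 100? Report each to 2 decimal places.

Each Sb atom is independently Sb-121 (p = 0.57210) or Sb-123 (q = 0.42790); the cluster is the binomial expansion (p + q)^4.
P(M) = 0.57210^4 = 0.107124
P(M+2) = 4 × 0.57210^3 × 0.42790^1 = 0.320493
P(M+4) = 6 × 0.57210^2 × 0.42790^2 = 0.359567
P(M+6) = 4 × 0.57210^1 × 0.42790^3 = 0.179291
P(M+8) = 0.42790^4 = 0.033525
The M+4 peak is largest (0.359567); scaling to 100 gives 29.79 : 89.13 : 100.00 : 49.86 : 9.32.

29.79 : 89.13 : 100.00 : 49.86 : 9.32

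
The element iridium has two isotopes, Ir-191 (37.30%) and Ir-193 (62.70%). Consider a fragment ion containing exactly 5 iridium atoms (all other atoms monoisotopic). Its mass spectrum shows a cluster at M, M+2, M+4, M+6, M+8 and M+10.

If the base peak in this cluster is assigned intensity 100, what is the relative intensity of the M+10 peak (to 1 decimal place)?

(0.3730 + 0.6270)^5 gives M 0.0072, M+2 0.0607, M+4 0.2040, M+6 0.3429, M+8 0.2882, M+10 0.0969; the largest is M+6.
P(M+6) = C(5,3) × 0.3730^2 × 0.6270^3 = 10 × 0.139129 × 0.24649188 = 0.342942 (base)
P(M+10) = C(5,5) × 0.3730^0 × 0.6270^5 = 1 × 1.0000 × 0.09690311 = 0.096903
Relative intensity = 0.096903 / 0.342942 × 100 = 28.3

28.3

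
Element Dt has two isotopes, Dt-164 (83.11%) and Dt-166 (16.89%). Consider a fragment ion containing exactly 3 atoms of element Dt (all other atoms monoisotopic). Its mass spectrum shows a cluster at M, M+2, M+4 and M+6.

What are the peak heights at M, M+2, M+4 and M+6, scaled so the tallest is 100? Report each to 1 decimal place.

100.0 : 61.0 : 12.4 : 0.8

Expanding (0.8311 + 0.1689)^3:
P(M) = 0.8311^3 = 0.574063
P(M+2) = 3 × 0.8311^2 × 0.1689^1 = 0.349991
P(M+4) = 3 × 0.8311^1 × 0.1689^2 = 0.071127
P(M+6) = 0.1689^3 = 0.004818
The M peak is largest (0.574063); scaling to 100 gives 100.0 : 61.0 : 12.4 : 0.8.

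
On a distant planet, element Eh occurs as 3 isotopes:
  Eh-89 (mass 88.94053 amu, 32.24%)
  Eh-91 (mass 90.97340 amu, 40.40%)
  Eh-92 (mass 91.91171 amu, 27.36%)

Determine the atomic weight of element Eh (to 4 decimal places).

Weight each isotope mass by its fractional abundance: 0.3224 × 88.94053 + 0.4040 × 90.97340 + 0.2736 × 91.91171
= 28.674427 + 36.753254 + 25.147044 = 90.574725 amu

90.5747 amu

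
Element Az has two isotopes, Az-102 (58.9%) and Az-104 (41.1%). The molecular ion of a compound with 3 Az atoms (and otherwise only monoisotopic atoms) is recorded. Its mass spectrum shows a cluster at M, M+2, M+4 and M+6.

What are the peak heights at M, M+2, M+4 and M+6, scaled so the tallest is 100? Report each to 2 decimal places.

47.77 : 100.00 : 69.78 : 16.23

The 3 Az atoms are independent, so intensities follow the terms of (0.589 + 0.411)^3.
P(M) = 0.589^3 = 0.204336
P(M+2) = 3 × 0.589^2 × 0.411^1 = 0.427754
P(M+4) = 3 × 0.589^1 × 0.411^2 = 0.298483
P(M+6) = 0.411^3 = 0.069427
The M+2 peak is largest (0.427754); scaling to 100 gives 47.77 : 100.00 : 69.78 : 16.23.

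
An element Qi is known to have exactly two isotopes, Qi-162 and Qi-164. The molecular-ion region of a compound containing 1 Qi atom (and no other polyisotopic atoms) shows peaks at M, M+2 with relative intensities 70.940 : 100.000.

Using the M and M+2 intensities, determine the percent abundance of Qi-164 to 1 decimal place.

Let p = fractional abundance of Qi-162. I(M+2)/I(M) = [C(1,1)·p^0·(1−p)] / p^1 = 1·(1−p)/p = 100.000/70.940 = 1.4096
(1−p)/p = 1.4096/1 = 1.4096  ⇒  p = 1/(1 + 1.4096) = 0.4150
Qi-162: 41.5%, Qi-164: 58.5%.

58.5%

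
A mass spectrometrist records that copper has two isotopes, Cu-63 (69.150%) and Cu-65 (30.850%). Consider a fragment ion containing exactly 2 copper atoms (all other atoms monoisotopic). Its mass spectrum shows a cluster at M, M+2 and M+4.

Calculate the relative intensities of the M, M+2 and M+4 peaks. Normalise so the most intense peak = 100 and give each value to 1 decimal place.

100.0 : 89.2 : 19.9

The 2 Cu atoms are independent, so intensities follow the terms of (0.69150 + 0.30850)^2.
P(M) = 0.69150^2 = 0.478172
P(M+2) = 2 × 0.69150^1 × 0.30850^1 = 0.426656
P(M+4) = 0.30850^2 = 0.095172
The M peak is largest (0.478172); scaling to 100 gives 100.0 : 89.2 : 19.9.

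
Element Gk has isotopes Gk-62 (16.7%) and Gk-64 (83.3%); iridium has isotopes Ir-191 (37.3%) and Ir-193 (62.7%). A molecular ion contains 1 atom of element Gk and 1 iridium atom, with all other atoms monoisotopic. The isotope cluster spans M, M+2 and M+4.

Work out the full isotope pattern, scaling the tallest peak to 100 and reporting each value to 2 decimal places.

11.93 : 79.54 : 100.00

Element Gk pattern (n=1): 0.1670 : 0.8330
Iridium pattern (n=1): 0.3730 : 0.6270
Convolve the two distributions (both contribute in 2-u steps):
  M: 0.1670×0.3730 = 0.062291
  M+2: 0.1670×0.6270 + 0.8330×0.3730 = 0.415418
  M+4: 0.8330×0.6270 = 0.522291
Scale to base peak (0.522291) = 100: 11.93 : 79.54 : 100.00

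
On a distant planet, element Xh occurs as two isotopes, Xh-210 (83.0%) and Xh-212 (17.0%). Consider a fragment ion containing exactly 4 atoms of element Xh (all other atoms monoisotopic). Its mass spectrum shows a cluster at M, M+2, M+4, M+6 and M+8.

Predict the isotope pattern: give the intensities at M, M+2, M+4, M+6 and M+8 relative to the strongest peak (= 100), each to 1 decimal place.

100.0 : 81.9 : 25.2 : 3.4 : 0.2

The 4 Xh atoms are independent, so intensities follow the terms of (0.830 + 0.170)^4.
P(M) = 0.830^4 = 0.474583
P(M+2) = 4 × 0.830^3 × 0.170^1 = 0.388815
P(M+4) = 6 × 0.830^2 × 0.170^2 = 0.119455
P(M+6) = 4 × 0.830^1 × 0.170^3 = 0.016311
P(M+8) = 0.170^4 = 0.000835
The M peak is largest (0.474583); scaling to 100 gives 100.0 : 81.9 : 25.2 : 3.4 : 0.2.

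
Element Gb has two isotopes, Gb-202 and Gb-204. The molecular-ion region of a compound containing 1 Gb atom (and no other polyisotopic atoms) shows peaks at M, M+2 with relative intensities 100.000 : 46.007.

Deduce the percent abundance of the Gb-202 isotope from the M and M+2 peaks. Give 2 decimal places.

Let p = fractional abundance of Gb-202. I(M+2)/I(M) = [C(1,1)·p^0·(1−p)] / p^1 = 1·(1−p)/p = 46.007/100.000 = 0.4601
(1−p)/p = 0.4601/1 = 0.4601  ⇒  p = 1/(1 + 0.4601) = 0.6849
Gb-202: 68.49%, Gb-204: 31.51%.

68.49%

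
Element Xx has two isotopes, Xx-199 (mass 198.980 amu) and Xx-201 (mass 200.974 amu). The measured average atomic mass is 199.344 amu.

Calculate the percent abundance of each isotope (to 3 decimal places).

Writing the weighted mean with unknown fraction x of Xx-199:
198.980·x + 200.974·(1 − x) = 199.344
(198.980 − 200.974)·x = 199.344 − 200.974
x = -1.630 / -1.994 = 0.81745 → 81.745% Xx-199, 18.255% Xx-201.

Xx-199: 81.745%, Xx-201: 18.255%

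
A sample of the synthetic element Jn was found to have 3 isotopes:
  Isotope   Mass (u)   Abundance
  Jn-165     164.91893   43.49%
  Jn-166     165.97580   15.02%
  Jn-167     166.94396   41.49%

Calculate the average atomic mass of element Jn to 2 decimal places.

165.92 u

Average mass = Σ (abundance × isotope mass) = 0.4349 × 164.91893 + 0.1502 × 165.97580 + 0.4149 × 166.94396
= 71.723243 + 24.929565 + 69.265049 = 165.917857 u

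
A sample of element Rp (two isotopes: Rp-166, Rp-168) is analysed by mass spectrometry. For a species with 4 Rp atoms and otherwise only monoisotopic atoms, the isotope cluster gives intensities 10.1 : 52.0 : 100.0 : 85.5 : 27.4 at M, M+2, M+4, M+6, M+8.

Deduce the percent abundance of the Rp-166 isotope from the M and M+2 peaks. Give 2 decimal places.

If p is the fraction of Rp that is Rp-166, then I(M+2)/I(M) = [C(4,1)·p^3·(1−p)] / p^4 = 4·(1−p)/p = 52.0/10.1 = 5.1485
(1−p)/p = 5.1485/4 = 1.2871  ⇒  p = 1/(1 + 1.2871) = 0.4372
Rp-166: 43.72%, Rp-168: 56.28%.

43.72%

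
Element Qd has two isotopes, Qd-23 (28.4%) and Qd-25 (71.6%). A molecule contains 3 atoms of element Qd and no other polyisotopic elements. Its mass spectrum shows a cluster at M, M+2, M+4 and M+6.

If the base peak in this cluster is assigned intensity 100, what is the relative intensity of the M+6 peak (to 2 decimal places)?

(0.284 + 0.716)^3 gives M 0.0229, M+2 0.1732, M+4 0.4368, M+6 0.3671; the largest is M+4.
P(M+4) = C(3,2) × 0.284^1 × 0.716^2 = 3 × 0.2840 × 0.512656 = 0.436783 (base)
P(M+6) = C(3,3) × 0.284^0 × 0.716^3 = 1 × 1.0000 × 0.3670617 = 0.367062
Relative intensity = 0.367062 / 0.436783 × 100 = 84.04

84.04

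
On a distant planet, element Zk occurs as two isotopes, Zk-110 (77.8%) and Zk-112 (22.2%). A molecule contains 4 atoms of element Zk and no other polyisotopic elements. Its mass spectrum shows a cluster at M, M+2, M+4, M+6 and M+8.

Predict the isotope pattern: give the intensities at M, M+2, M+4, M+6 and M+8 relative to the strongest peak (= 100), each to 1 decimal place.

Expanding (0.778 + 0.222)^4:
P(M) = 0.778^4 = 0.366369
P(M+2) = 4 × 0.778^3 × 0.222^1 = 0.418169
P(M+4) = 6 × 0.778^2 × 0.222^2 = 0.178985
P(M+6) = 4 × 0.778^1 × 0.222^3 = 0.034049
P(M+8) = 0.222^4 = 0.002429
The M+2 peak is largest (0.418169); scaling to 100 gives 87.6 : 100.0 : 42.8 : 8.1 : 0.6.

87.6 : 100.0 : 42.8 : 8.1 : 0.6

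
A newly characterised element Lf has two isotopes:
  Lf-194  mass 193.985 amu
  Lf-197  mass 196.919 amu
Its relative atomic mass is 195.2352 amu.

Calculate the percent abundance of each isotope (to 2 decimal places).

With x = fraction of Lf-194 (so Lf-197 is 1 − x):
193.985·x + 196.919·(1 − x) = 195.2352
(193.985 − 196.919)·x = 195.2352 − 196.919
x = -1.6838 / -2.934 = 0.57389 → 57.39% Lf-194, 42.61% Lf-197.

Lf-194: 57.39%, Lf-197: 42.61%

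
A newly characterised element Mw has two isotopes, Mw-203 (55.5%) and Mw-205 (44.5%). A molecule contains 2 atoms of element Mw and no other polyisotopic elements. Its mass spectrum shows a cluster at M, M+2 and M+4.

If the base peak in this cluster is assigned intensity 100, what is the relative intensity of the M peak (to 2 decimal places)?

Binomial terms of (0.555 + 0.445)^2: M 0.3080, M+2 0.4940, M+4 0.1980 → M+2 is the base peak.
P(M+2) = C(2,1) × 0.555^1 × 0.445^1 = 2 × 0.5550 × 0.4450 = 0.493950 (base)
P(M) = C(2,0) × 0.555^2 × 0.445^0 = 1 × 0.308025 × 1.0000 = 0.308025
Relative intensity = 0.308025 / 0.493950 × 100 = 62.36

62.36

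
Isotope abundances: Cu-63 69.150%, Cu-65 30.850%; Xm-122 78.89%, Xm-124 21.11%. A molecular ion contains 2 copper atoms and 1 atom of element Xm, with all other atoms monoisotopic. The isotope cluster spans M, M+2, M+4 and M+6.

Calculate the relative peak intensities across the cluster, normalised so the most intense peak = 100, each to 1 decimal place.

Copper pattern (n=2): 0.47817225 : 0.4266555 : 0.09517225
Element Xm pattern (n=1): 0.7889 : 0.2111
Convolve the two distributions (both contribute in 2-u steps):
  M: 0.47817225×0.7889 = 0.377230
  M+2: 0.47817225×0.2111 + 0.4266555×0.7889 = 0.437531
  M+4: 0.4266555×0.2111 + 0.09517225×0.7889 = 0.165148
  M+6: 0.09517225×0.2111 = 0.020091
Scale to base peak (0.437531) = 100: 86.2 : 100.0 : 37.7 : 4.6

86.2 : 100.0 : 37.7 : 4.6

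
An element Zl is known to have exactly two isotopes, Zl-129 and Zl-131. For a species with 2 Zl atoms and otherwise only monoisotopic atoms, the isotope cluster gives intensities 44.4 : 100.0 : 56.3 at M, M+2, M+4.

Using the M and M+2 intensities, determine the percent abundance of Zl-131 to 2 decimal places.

If p is the fraction of Zl that is Zl-129, then I(M+2)/I(M) = [C(2,1)·p^1·(1−p)] / p^2 = 2·(1−p)/p = 100.0/44.4 = 2.2523
(1−p)/p = 2.2523/2 = 1.1261  ⇒  p = 1/(1 + 1.1261) = 0.4703
Zl-129: 47.03%, Zl-131: 52.97%.

52.97%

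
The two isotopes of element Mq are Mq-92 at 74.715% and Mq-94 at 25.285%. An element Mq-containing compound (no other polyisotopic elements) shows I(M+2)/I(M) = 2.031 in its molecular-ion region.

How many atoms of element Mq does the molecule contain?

6

The M+2/M ratio from n Mq atoms is n · q/p = n · 0.25285/0.74715.
n = 2.031 × 0.74715/0.25285 = 6.00 ≈ 6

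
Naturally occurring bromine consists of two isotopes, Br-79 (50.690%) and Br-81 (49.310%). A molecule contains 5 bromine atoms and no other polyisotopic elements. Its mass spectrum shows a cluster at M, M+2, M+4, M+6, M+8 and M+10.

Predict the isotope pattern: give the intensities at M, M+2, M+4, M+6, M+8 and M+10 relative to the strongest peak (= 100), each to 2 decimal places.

Each Br atom is independently Br-79 (p = 0.50690) or Br-81 (q = 0.49310); the cluster is the binomial expansion (p + q)^5.
P(M) = 0.50690^5 = 0.033467
P(M+2) = 5 × 0.50690^4 × 0.49310^1 = 0.162777
P(M+4) = 10 × 0.50690^3 × 0.49310^2 = 0.316692
P(M+6) = 10 × 0.50690^2 × 0.49310^3 = 0.308070
P(M+8) = 5 × 0.50690^1 × 0.49310^4 = 0.149842
P(M+10) = 0.49310^5 = 0.029152
The M+4 peak is largest (0.316692); scaling to 100 gives 10.57 : 51.40 : 100.00 : 97.28 : 47.31 : 9.21.

10.57 : 51.40 : 100.00 : 97.28 : 47.31 : 9.21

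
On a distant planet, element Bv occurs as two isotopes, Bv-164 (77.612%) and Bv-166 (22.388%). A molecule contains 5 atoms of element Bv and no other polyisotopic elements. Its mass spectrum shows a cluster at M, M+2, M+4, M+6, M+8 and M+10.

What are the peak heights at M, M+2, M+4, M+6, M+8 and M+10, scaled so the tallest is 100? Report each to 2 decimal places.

The 5 Bv atoms are independent, so intensities follow the terms of (0.77612 + 0.22388)^5.
P(M) = 0.77612^5 = 0.281608
P(M+2) = 5 × 0.77612^4 × 0.22388^1 = 0.406163
P(M+4) = 10 × 0.77612^3 × 0.22388^2 = 0.234324
P(M+6) = 10 × 0.77612^2 × 0.22388^3 = 0.067593
P(M+8) = 5 × 0.77612^1 × 0.22388^4 = 0.009749
P(M+10) = 0.22388^5 = 0.000562
The M+2 peak is largest (0.406163); scaling to 100 gives 69.33 : 100.00 : 57.69 : 16.64 : 2.40 : 0.14.

69.33 : 100.00 : 57.69 : 16.64 : 2.40 : 0.14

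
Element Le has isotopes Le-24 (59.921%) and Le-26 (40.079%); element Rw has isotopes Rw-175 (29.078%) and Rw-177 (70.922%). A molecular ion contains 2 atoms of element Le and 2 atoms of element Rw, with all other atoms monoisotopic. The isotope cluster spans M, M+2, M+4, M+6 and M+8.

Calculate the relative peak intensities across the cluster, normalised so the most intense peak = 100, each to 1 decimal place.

Element Le pattern (n=2): 0.35905262 : 0.48031475 : 0.16063262
Element Rw pattern (n=2): 0.08455301 : 0.41245398 : 0.50299301
Convolve the two distributions (both contribute in 2-u steps):
  M: 0.35905262×0.08455301 = 0.030359
  M+2: 0.35905262×0.41245398 + 0.48031475×0.08455301 = 0.188705
  M+4: 0.35905262×0.50299301 + 0.48031475×0.41245398 + 0.16063262×0.08455301 = 0.392291
  M+6: 0.48031475×0.50299301 + 0.16063262×0.41245398 = 0.307849
  M+8: 0.16063262×0.50299301 = 0.080797
Scale to base peak (0.392291) = 100: 7.7 : 48.1 : 100.0 : 78.5 : 20.6

7.7 : 48.1 : 100.0 : 78.5 : 20.6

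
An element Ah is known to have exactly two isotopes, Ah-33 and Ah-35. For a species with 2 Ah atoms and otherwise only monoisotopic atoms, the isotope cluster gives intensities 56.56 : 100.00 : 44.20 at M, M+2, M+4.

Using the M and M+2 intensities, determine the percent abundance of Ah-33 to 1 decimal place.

53.1%

Write p for the Ah-33 fraction. I(M+2)/I(M) = [C(2,1)·p^1·(1−p)] / p^2 = 2·(1−p)/p = 100.00/56.56 = 1.7680
(1−p)/p = 1.7680/2 = 0.8840  ⇒  p = 1/(1 + 0.8840) = 0.5308
Ah-33: 53.1%, Ah-35: 46.9%.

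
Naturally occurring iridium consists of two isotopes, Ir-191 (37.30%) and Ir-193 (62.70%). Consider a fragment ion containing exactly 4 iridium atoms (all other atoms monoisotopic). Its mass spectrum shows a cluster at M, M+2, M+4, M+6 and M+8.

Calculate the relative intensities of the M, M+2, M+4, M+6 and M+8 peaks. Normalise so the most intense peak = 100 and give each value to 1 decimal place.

Expanding (0.3730 + 0.6270)^4:
P(M) = 0.3730^4 = 0.019357
P(M+2) = 4 × 0.3730^3 × 0.6270^1 = 0.130153
P(M+4) = 6 × 0.3730^2 × 0.6270^2 = 0.328174
P(M+6) = 4 × 0.3730^1 × 0.6270^3 = 0.367766
P(M+8) = 0.6270^4 = 0.154550
The M+6 peak is largest (0.367766); scaling to 100 gives 5.3 : 35.4 : 89.2 : 100.0 : 42.0.

5.3 : 35.4 : 89.2 : 100.0 : 42.0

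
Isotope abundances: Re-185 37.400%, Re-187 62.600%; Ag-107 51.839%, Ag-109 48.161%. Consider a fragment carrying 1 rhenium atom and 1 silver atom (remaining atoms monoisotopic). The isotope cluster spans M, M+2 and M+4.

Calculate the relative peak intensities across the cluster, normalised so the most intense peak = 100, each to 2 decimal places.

Rhenium pattern (n=1): 0.3740 : 0.6260
Silver pattern (n=1): 0.51839 : 0.48161
Convolve the two distributions (both contribute in 2-u steps):
  M: 0.3740×0.51839 = 0.193878
  M+2: 0.3740×0.48161 + 0.6260×0.51839 = 0.504634
  M+4: 0.6260×0.48161 = 0.301488
Scale to base peak (0.504634) = 100: 38.42 : 100.00 : 59.74

38.42 : 100.00 : 59.74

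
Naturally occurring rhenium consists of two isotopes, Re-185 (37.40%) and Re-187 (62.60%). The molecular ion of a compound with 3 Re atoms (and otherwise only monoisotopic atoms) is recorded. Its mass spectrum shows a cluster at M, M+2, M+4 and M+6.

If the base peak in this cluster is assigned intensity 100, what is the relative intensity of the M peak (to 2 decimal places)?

(0.3740 + 0.6260)^3 gives M 0.0523, M+2 0.2627, M+4 0.4397, M+6 0.2453; the largest is M+4.
P(M+4) = C(3,2) × 0.3740^1 × 0.6260^2 = 3 × 0.3740 × 0.391876 = 0.439685 (base)
P(M) = C(3,0) × 0.3740^3 × 0.6260^0 = 1 × 0.05231362 × 1.0000 = 0.052314
Relative intensity = 0.052314 / 0.439685 × 100 = 11.90

11.90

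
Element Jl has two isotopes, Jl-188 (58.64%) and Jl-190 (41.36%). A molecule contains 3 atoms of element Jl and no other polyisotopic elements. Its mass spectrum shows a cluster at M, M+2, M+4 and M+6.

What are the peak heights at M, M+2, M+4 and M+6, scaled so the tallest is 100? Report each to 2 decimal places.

47.26 : 100.00 : 70.53 : 16.58

Each Jl atom is independently Jl-188 (p = 0.5864) or Jl-190 (q = 0.4136); the cluster is the binomial expansion (p + q)^3.
P(M) = 0.5864^3 = 0.201642
P(M+2) = 3 × 0.5864^2 × 0.4136^1 = 0.426668
P(M+4) = 3 × 0.5864^1 × 0.4136^2 = 0.300937
P(M+6) = 0.4136^3 = 0.070752
The M+2 peak is largest (0.426668); scaling to 100 gives 47.26 : 100.00 : 70.53 : 16.58.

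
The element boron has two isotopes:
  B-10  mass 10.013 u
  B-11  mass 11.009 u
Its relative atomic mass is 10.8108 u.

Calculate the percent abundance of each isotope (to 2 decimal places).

Writing the weighted mean with unknown fraction x of B-10:
10.013·x + 11.009·(1 − x) = 10.8108
(10.013 − 11.009)·x = 10.8108 − 11.009
x = -0.1982 / -0.996 = 0.19900 → 19.90% B-10, 80.10% B-11.

B-10: 19.90%, B-11: 80.10%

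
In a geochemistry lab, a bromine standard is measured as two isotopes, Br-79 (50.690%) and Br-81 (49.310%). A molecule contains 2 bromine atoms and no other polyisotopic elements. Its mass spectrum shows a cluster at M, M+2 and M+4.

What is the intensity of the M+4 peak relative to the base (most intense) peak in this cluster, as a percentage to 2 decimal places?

48.64%

Binomial terms of (0.50690 + 0.49310)^2: M 0.2569, M+2 0.4999, M+4 0.2431 → M+2 is the base peak.
P(M+2) = C(2,1) × 0.50690^1 × 0.49310^1 = 2 × 0.5069 × 0.4931 = 0.499905 (base)
P(M+4) = C(2,2) × 0.50690^0 × 0.49310^2 = 1 × 1.0000 × 0.24314761 = 0.243148
Relative intensity = 0.243148 / 0.499905 × 100 = 48.64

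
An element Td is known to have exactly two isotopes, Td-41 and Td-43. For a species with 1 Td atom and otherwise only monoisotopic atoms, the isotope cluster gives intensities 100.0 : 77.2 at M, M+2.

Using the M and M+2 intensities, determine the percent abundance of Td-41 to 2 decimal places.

Let p = fractional abundance of Td-41. I(M+2)/I(M) = [C(1,1)·p^0·(1−p)] / p^1 = 1·(1−p)/p = 77.2/100.0 = 0.7720
(1−p)/p = 0.7720/1 = 0.7720  ⇒  p = 1/(1 + 0.7720) = 0.5643
Td-41: 56.43%, Td-43: 43.57%.

56.43%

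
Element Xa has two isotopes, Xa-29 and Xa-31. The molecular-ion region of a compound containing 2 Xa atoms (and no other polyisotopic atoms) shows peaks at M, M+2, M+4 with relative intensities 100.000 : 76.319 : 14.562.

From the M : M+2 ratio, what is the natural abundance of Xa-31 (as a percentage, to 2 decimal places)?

27.62%

If p is the fraction of Xa that is Xa-29, then I(M+2)/I(M) = [C(2,1)·p^1·(1−p)] / p^2 = 2·(1−p)/p = 76.319/100.000 = 0.7632
(1−p)/p = 0.7632/2 = 0.3816  ⇒  p = 1/(1 + 0.3816) = 0.7238
Xa-29: 72.38%, Xa-31: 27.62%.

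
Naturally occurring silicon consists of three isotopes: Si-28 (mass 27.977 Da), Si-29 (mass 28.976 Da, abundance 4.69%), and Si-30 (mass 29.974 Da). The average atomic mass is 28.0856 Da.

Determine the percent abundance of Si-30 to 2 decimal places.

The remaining 95.31% is split between Si-28 (fraction x) and Si-30 (fraction 0.9531 − x).
Substituting: 27.977x + 29.974(0.9531 − x) = 26.7266256
(27.977 − 29.974)x = -1.8415938  ⇒  x = 0.92218, y = 0.03092
Si-28: 92.22%, Si-30: 3.09%.

3.09%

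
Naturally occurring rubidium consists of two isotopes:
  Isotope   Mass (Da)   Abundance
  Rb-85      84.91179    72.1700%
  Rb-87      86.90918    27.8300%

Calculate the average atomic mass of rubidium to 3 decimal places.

Ar = Σ fᵢ·mᵢ = 0.721700 × 84.91179 + 0.278300 × 86.90918
= 61.280839 + 24.186825 = 85.467664 Da

85.468 Da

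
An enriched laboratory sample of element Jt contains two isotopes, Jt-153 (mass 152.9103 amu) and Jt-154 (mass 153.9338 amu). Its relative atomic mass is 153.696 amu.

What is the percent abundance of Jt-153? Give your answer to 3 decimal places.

23.234%

Let x be the fractional abundance of Jt-153; then Jt-154 has abundance 1 − x.
152.9103·x + 153.9338·(1 − x) = 153.696
(152.9103 − 153.9338)·x = 153.696 − 153.9338
x = -0.2378 / -1.0235 = 0.23234 → 23.234% Jt-153, 76.766% Jt-154.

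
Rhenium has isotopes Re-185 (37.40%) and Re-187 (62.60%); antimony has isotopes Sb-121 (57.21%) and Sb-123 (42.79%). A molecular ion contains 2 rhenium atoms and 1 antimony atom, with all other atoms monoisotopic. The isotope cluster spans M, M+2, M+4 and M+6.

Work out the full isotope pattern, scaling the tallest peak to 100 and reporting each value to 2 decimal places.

Rhenium pattern (n=2): 0.139876 : 0.468248 : 0.391876
Antimony pattern (n=1): 0.5721 : 0.4279
Convolve the two distributions (both contribute in 2-u steps):
  M: 0.139876×0.5721 = 0.080023
  M+2: 0.139876×0.4279 + 0.468248×0.5721 = 0.327738
  M+4: 0.468248×0.4279 + 0.391876×0.5721 = 0.424556
  M+6: 0.391876×0.4279 = 0.167684
Scale to base peak (0.424556) = 100: 18.85 : 77.20 : 100.00 : 39.50

18.85 : 77.20 : 100.00 : 39.50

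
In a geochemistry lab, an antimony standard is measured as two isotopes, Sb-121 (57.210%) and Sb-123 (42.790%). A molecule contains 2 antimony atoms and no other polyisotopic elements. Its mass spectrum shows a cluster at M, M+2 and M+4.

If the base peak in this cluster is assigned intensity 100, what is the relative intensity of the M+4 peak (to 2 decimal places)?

37.40

(0.57210 + 0.42790)^2 gives M 0.3273, M+2 0.4896, M+4 0.1831; the largest is M+2.
P(M+2) = C(2,1) × 0.57210^1 × 0.42790^1 = 2 × 0.5721 × 0.4279 = 0.489603 (base)
P(M+4) = C(2,2) × 0.57210^0 × 0.42790^2 = 1 × 1.0000 × 0.18309841 = 0.183098
Relative intensity = 0.183098 / 0.489603 × 100 = 37.40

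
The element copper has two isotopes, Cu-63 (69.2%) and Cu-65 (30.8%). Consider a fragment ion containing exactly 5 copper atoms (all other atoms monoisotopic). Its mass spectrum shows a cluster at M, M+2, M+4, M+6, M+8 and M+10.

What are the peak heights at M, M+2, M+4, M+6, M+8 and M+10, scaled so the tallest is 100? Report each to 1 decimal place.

The 5 Cu atoms are independent, so intensities follow the terms of (0.692 + 0.308)^5.
P(M) = 0.692^5 = 0.158683
P(M+2) = 5 × 0.692^4 × 0.308^1 = 0.353139
P(M+4) = 10 × 0.692^3 × 0.308^2 = 0.314355
P(M+6) = 10 × 0.692^2 × 0.308^3 = 0.139915
P(M+8) = 5 × 0.692^1 × 0.308^4 = 0.031137
P(M+10) = 0.308^5 = 0.002772
The M+2 peak is largest (0.353139); scaling to 100 gives 44.9 : 100.0 : 89.0 : 39.6 : 8.8 : 0.8.

44.9 : 100.0 : 89.0 : 39.6 : 8.8 : 0.8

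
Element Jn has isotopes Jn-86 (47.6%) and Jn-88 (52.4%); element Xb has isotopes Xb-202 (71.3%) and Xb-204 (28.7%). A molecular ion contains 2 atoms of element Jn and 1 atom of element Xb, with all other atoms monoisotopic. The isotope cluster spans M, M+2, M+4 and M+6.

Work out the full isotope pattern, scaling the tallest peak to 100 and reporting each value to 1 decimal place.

38.4 : 100.0 : 80.6 : 18.7

Element Jn pattern (n=2): 0.226576 : 0.498848 : 0.274576
Element Xb pattern (n=1): 0.7130 : 0.2870
Convolve the two distributions (both contribute in 2-u steps):
  M: 0.226576×0.7130 = 0.161549
  M+2: 0.226576×0.2870 + 0.498848×0.7130 = 0.420706
  M+4: 0.498848×0.2870 + 0.274576×0.7130 = 0.338942
  M+6: 0.274576×0.2870 = 0.078803
Scale to base peak (0.420706) = 100: 38.4 : 100.0 : 80.6 : 18.7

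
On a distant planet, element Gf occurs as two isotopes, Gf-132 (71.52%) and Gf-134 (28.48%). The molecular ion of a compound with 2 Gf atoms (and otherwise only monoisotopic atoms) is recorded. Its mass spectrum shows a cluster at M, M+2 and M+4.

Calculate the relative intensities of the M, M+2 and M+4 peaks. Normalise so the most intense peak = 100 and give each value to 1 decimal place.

100.0 : 79.6 : 15.9

The 2 Gf atoms are independent, so intensities follow the terms of (0.7152 + 0.2848)^2.
P(M) = 0.7152^2 = 0.511511
P(M+2) = 2 × 0.7152^1 × 0.2848^1 = 0.407378
P(M+4) = 0.2848^2 = 0.081111
The M peak is largest (0.511511); scaling to 100 gives 100.0 : 79.6 : 15.9.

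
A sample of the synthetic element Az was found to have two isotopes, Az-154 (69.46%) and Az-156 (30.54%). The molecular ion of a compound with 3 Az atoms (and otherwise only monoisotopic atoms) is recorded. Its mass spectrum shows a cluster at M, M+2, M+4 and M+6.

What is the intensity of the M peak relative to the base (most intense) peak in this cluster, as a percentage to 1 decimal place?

Binomial terms of (0.6946 + 0.3054)^3: M 0.3351, M+2 0.4420, M+4 0.1944, M+6 0.0285 → M+2 is the base peak.
P(M+2) = C(3,1) × 0.6946^2 × 0.3054^1 = 3 × 0.48246916 × 0.3054 = 0.442038 (base)
P(M) = C(3,0) × 0.6946^3 × 0.3054^0 = 1 × 0.33512308 × 1.0000 = 0.335123
Relative intensity = 0.335123 / 0.442038 × 100 = 75.8

75.8%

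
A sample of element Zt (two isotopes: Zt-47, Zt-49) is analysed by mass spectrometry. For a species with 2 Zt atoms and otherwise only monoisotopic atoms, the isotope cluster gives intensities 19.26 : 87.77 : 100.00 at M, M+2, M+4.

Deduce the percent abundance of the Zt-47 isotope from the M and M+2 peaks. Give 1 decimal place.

If p is the fraction of Zt that is Zt-47, then I(M+2)/I(M) = [C(2,1)·p^1·(1−p)] / p^2 = 2·(1−p)/p = 87.77/19.26 = 4.5571
(1−p)/p = 4.5571/2 = 2.2786  ⇒  p = 1/(1 + 2.2786) = 0.3050
Zt-47: 30.5%, Zt-49: 69.5%.

30.5%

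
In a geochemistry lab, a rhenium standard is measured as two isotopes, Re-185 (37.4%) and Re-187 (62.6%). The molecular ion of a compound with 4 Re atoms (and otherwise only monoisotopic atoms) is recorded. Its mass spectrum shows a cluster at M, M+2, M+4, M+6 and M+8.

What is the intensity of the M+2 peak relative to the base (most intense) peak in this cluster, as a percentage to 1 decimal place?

Binomial terms of (0.374 + 0.626)^4: M 0.0196, M+2 0.1310, M+4 0.3289, M+6 0.3670, M+8 0.1536 → M+6 is the base peak.
P(M+6) = C(4,3) × 0.374^1 × 0.626^3 = 4 × 0.3740 × 0.24531438 = 0.366990 (base)
P(M+2) = C(4,1) × 0.374^3 × 0.626^1 = 4 × 0.05231362 × 0.6260 = 0.130993
Relative intensity = 0.130993 / 0.366990 × 100 = 35.7

35.7%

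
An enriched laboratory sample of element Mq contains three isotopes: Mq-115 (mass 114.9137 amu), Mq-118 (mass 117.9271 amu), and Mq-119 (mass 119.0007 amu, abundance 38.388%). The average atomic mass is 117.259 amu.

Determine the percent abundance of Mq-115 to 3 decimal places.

Let x and y be the fractions of Mq-115 and Mq-118. Then x + y = 1 − 0.38388 = 0.61612 and 114.9137x + 117.9271y = 117.259 − 0.38388×119.0007 = 71.577011284.
Substituting: 114.9137x + 117.9271(0.61612 − x) = 71.577011284
(114.9137 − 117.9271)x = -1.080233568  ⇒  x = 0.35848, y = 0.25764
Mq-115: 35.848%, Mq-118: 25.764%.

35.848%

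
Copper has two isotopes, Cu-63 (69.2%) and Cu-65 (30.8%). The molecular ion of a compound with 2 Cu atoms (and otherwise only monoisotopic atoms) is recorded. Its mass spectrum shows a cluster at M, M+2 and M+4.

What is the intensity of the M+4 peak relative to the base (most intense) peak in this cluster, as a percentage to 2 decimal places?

Binomial terms of (0.692 + 0.308)^2: M 0.4789, M+2 0.4263, M+4 0.0949 → M is the base peak.
P(M) = C(2,0) × 0.692^2 × 0.308^0 = 1 × 0.478864 × 1.0000 = 0.478864 (base)
P(M+4) = C(2,2) × 0.692^0 × 0.308^2 = 1 × 1.0000 × 0.094864 = 0.094864
Relative intensity = 0.094864 / 0.478864 × 100 = 19.81

19.81%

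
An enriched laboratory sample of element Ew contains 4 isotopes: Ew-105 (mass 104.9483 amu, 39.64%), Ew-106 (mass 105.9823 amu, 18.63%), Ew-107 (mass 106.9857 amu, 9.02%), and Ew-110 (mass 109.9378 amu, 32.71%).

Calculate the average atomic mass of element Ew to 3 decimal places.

Ar = Σ fᵢ·mᵢ = 0.3964 × 104.9483 + 0.1863 × 105.9823 + 0.0902 × 106.9857 + 0.3271 × 109.9378
= 41.60151 + 19.74450 + 9.65011 + 35.96065 = 106.95677 amu

106.957 amu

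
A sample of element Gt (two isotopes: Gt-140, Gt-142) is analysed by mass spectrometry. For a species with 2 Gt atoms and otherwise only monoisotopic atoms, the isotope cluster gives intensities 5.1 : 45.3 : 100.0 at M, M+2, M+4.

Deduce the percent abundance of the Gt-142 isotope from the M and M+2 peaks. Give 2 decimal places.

81.62%

Let p = fractional abundance of Gt-140. I(M+2)/I(M) = [C(2,1)·p^1·(1−p)] / p^2 = 2·(1−p)/p = 45.3/5.1 = 8.8824
(1−p)/p = 8.8824/2 = 4.4412  ⇒  p = 1/(1 + 4.4412) = 0.1838
Gt-140: 18.38%, Gt-142: 81.62%.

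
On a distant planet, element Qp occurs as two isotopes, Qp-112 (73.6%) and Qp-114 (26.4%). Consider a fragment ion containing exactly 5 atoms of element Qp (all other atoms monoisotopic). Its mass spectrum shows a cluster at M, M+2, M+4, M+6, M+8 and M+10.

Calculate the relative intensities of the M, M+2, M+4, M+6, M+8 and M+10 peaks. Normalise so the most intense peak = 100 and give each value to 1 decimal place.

55.8 : 100.0 : 71.7 : 25.7 : 4.6 : 0.3

The 5 Qp atoms are independent, so intensities follow the terms of (0.736 + 0.264)^5.
P(M) = 0.736^5 = 0.215968
P(M+2) = 5 × 0.736^4 × 0.264^1 = 0.387334
P(M+4) = 10 × 0.736^3 × 0.264^2 = 0.277870
P(M+6) = 10 × 0.736^2 × 0.264^3 = 0.099671
P(M+8) = 5 × 0.736^1 × 0.264^4 = 0.017876
P(M+10) = 0.264^5 = 0.001282
The M+2 peak is largest (0.387334); scaling to 100 gives 55.8 : 100.0 : 71.7 : 25.7 : 4.6 : 0.3.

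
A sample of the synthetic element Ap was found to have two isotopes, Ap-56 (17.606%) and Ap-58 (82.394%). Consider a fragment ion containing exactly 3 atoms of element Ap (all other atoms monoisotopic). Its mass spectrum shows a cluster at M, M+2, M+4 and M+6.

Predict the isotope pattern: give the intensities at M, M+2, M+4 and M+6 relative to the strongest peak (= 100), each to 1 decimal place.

1.0 : 13.7 : 64.1 : 100.0

Expanding (0.17606 + 0.82394)^3:
P(M) = 0.17606^3 = 0.005457
P(M+2) = 3 × 0.17606^2 × 0.82394^1 = 0.076619
P(M+4) = 3 × 0.17606^1 × 0.82394^2 = 0.358569
P(M+6) = 0.82394^3 = 0.559354
The M+6 peak is largest (0.559354); scaling to 100 gives 1.0 : 13.7 : 64.1 : 100.0.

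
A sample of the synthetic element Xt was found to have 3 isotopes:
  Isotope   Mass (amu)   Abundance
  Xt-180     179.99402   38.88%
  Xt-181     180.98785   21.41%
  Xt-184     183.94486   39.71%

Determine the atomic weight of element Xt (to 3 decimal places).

The abundance-weighted mean is 0.3888 × 179.99402 + 0.2141 × 180.98785 + 0.3971 × 183.94486
= 69.981675 + 38.749499 + 73.044504 = 181.775678 amu

181.776 amu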